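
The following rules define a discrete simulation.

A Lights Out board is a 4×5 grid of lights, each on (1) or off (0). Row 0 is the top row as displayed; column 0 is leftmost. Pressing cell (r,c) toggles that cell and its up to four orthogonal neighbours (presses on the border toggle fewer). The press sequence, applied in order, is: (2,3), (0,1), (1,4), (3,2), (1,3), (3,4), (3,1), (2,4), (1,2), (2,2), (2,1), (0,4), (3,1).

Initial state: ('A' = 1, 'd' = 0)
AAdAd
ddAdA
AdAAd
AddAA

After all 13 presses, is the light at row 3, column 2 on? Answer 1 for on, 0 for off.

0

gen 0: AAdAd
ddAdA
AdAAd
AddAA
gen 1: AAdAd
ddAAA
AdddA
AdddA
gen 2: ddAAd
dAAAA
AdddA
AdddA
gen 3: ddAAA
dAAdd
Adddd
AdddA
gen 4: ddAAA
dAAdd
AdAdd
AAAAA
gen 5: ddAdA
dAdAA
AdAAd
AAAAA
gen 6: ddAdA
dAdAA
AdAAA
AAAdd
gen 7: ddAdA
dAdAA
AAAAA
ddddd
gen 8: ddAdA
dAdAd
AAAdd
ddddA
gen 9: ddddA
ddAdd
AAddd
ddddA
gen 10: ddddA
ddddd
AdAAd
ddAdA
gen 11: ddddA
dAddd
dAdAd
dAAdA
gen 12: dddAd
dAddA
dAdAd
dAAdA
gen 13: dddAd
dAddA
dddAd
AdddA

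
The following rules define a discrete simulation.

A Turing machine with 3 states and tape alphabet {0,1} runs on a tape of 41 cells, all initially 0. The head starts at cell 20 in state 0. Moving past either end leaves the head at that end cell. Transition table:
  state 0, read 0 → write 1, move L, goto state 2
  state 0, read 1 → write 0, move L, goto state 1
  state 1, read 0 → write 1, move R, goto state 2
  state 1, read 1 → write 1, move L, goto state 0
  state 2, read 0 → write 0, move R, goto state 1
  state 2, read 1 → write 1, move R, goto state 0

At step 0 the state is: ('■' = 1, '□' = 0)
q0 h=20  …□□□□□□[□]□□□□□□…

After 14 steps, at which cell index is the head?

16

[0] q0 h=20  …□□□□□□[□]□□□□□□…
[1] q2 h=19  …□□□□□□[□]■□□□□□…
[2] q1 h=20  …□□□□□□[■]□□□□□□…
[3] q0 h=19  …□□□□□□[□]■□□□□□…
[4] q2 h=18  …□□□□□□[□]■■□□□□…
[5] q1 h=19  …□□□□□□[■]■□□□□□…
[6] q0 h=18  …□□□□□□[□]■■□□□□…
[7] q2 h=17  …□□□□□□[□]■■■□□□…
[8] q1 h=18  …□□□□□□[■]■■□□□□…
[9] q0 h=17  …□□□□□□[□]■■■□□□…
[10] q2 h=16  …□□□□□□[□]■■■■□□…
[11] q1 h=17  …□□□□□□[■]■■■□□□…
[12] q0 h=16  …□□□□□□[□]■■■■□□…
[13] q2 h=15  …□□□□□□[□]■■■■■□…
[14] q1 h=16  …□□□□□□[■]■■■■□□…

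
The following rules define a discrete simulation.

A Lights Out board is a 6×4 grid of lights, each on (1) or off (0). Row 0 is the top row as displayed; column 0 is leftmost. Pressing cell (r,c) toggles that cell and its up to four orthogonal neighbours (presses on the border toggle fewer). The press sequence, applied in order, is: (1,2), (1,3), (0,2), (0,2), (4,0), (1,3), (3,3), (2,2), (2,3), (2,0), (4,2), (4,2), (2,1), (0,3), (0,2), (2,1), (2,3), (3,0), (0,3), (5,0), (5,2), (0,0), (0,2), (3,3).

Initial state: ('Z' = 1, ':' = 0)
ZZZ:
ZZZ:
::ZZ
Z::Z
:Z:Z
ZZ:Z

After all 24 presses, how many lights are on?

k=0  ZZZ:
ZZZ:
::ZZ
Z::Z
:Z:Z
ZZ:Z
k=1  ZZ::
Z::Z
:::Z
Z::Z
:Z:Z
ZZ:Z
k=2  ZZ:Z
Z:Z:
::::
Z::Z
:Z:Z
ZZ:Z
k=3  Z:Z:
Z:::
::::
Z::Z
:Z:Z
ZZ:Z
k=4  ZZ:Z
Z:Z:
::::
Z::Z
:Z:Z
ZZ:Z
k=5  ZZ:Z
Z:Z:
::::
:::Z
Z::Z
:Z:Z
k=6  ZZ::
Z::Z
:::Z
:::Z
Z::Z
:Z:Z
k=7  ZZ::
Z::Z
::::
::Z:
Z:::
:Z:Z
k=8  ZZ::
Z:ZZ
:ZZZ
::::
Z:::
:Z:Z
k=9  ZZ::
Z:Z:
:Z::
:::Z
Z:::
:Z:Z
k=10  ZZ::
::Z:
Z:::
Z::Z
Z:::
:Z:Z
k=11  ZZ::
::Z:
Z:::
Z:ZZ
ZZZZ
:ZZZ
k=12  ZZ::
::Z:
Z:::
Z::Z
Z:::
:Z:Z
k=13  ZZ::
:ZZ:
:ZZ:
ZZ:Z
Z:::
:Z:Z
k=14  ZZZZ
:ZZZ
:ZZ:
ZZ:Z
Z:::
:Z:Z
k=15  Z:::
:Z:Z
:ZZ:
ZZ:Z
Z:::
:Z:Z
k=16  Z:::
:::Z
Z:::
Z::Z
Z:::
:Z:Z
k=17  Z:::
::::
Z:ZZ
Z:::
Z:::
:Z:Z
k=18  Z:::
::::
::ZZ
:Z::
::::
:Z:Z
k=19  Z:ZZ
:::Z
::ZZ
:Z::
::::
:Z:Z
k=20  Z:ZZ
:::Z
::ZZ
:Z::
Z:::
Z::Z
k=21  Z:ZZ
:::Z
::ZZ
:Z::
Z:Z:
ZZZ:
k=22  :ZZZ
Z::Z
::ZZ
:Z::
Z:Z:
ZZZ:
k=23  ::::
Z:ZZ
::ZZ
:Z::
Z:Z:
ZZZ:
k=24  ::::
Z:ZZ
::Z:
:ZZZ
Z:ZZ
ZZZ:

13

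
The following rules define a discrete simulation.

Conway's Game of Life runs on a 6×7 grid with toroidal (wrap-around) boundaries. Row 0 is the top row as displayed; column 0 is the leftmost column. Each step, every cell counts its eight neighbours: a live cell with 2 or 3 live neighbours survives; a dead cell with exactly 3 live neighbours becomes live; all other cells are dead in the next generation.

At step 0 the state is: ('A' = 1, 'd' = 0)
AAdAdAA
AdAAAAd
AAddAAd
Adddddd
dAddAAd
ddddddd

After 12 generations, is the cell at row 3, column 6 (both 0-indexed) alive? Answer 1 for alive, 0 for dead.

0

t=0: AAdAdAA
AdAAAAd
AAddAAd
Adddddd
dAddAAd
ddddddd
t=1: AAdAdAd
ddddddd
AdAddAd
Adddddd
ddddddd
dAAdddd
t=2: AAddddd
AdAdAdd
dAddddA
dAddddA
dAddddd
AAAdddd
t=3: dddAddA
ddAdddA
dAAddAA
dAAdddd
ddddddd
ddAdddd
t=4: ddAAddd
dAAAddA
dddAdAA
AAAdddd
dAAdddd
ddddddd
t=5: dAdAddd
AAdddAA
dddAAAA
AddAddA
AdAdddd
dAdAddd
t=6: dAddAdA
dAdAddd
dAAAddd
AAAAddd
AdAAddA
AAdAddd
t=7: dAdAAdd
dAdAAdd
ddddAdd
ddddAdA
ddddAdA
dddAAAd
t=8: ddddddd
dddddAd
ddddAdd
dddAAdd
ddddddA
ddAdddd
t=9: ddddddd
ddddddd
dddAAAd
dddAAAd
dddAddd
ddddddd
t=10: ddddddd
ddddAdd
dddAdAd
ddAddAd
dddAddd
ddddddd
t=11: ddddddd
ddddAdd
dddAdAd
ddAAddd
ddddddd
ddddddd
t=12: ddddddd
ddddAdd
ddAAddd
ddAAAdd
ddddddd
ddddddd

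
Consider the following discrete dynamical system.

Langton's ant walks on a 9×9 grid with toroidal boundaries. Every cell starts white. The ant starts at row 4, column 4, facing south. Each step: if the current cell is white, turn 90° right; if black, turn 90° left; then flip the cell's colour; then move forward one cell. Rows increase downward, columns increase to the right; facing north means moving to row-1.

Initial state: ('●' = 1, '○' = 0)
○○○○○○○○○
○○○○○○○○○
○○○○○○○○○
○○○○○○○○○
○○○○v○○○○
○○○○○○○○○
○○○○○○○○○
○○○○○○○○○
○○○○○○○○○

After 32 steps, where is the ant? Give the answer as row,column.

k=0  ○○○○○○○○○
○○○○○○○○○
○○○○○○○○○
○○○○○○○○○
○○○○v○○○○
○○○○○○○○○
○○○○○○○○○
○○○○○○○○○
○○○○○○○○○
k=1  ○○○○○○○○○
○○○○○○○○○
○○○○○○○○○
○○○○○○○○○
○○○<●○○○○
○○○○○○○○○
○○○○○○○○○
○○○○○○○○○
○○○○○○○○○
k=2  ○○○○○○○○○
○○○○○○○○○
○○○○○○○○○
○○○^○○○○○
○○○●●○○○○
○○○○○○○○○
○○○○○○○○○
○○○○○○○○○
○○○○○○○○○
k=3  ○○○○○○○○○
○○○○○○○○○
○○○○○○○○○
○○○●>○○○○
○○○●●○○○○
○○○○○○○○○
○○○○○○○○○
○○○○○○○○○
○○○○○○○○○
k=4  ○○○○○○○○○
○○○○○○○○○
○○○○○○○○○
○○○●●○○○○
○○○●v○○○○
○○○○○○○○○
○○○○○○○○○
○○○○○○○○○
○○○○○○○○○
k=5  ○○○○○○○○○
○○○○○○○○○
○○○○○○○○○
○○○●●○○○○
○○○●○>○○○
○○○○○○○○○
○○○○○○○○○
○○○○○○○○○
○○○○○○○○○
k=6  ○○○○○○○○○
○○○○○○○○○
○○○○○○○○○
○○○●●○○○○
○○○●○●○○○
○○○○○v○○○
○○○○○○○○○
○○○○○○○○○
○○○○○○○○○
k=7  ○○○○○○○○○
○○○○○○○○○
○○○○○○○○○
○○○●●○○○○
○○○●○●○○○
○○○○<●○○○
○○○○○○○○○
○○○○○○○○○
○○○○○○○○○
k=8  ○○○○○○○○○
○○○○○○○○○
○○○○○○○○○
○○○●●○○○○
○○○●^●○○○
○○○○●●○○○
○○○○○○○○○
○○○○○○○○○
○○○○○○○○○
k=9  ○○○○○○○○○
○○○○○○○○○
○○○○○○○○○
○○○●●○○○○
○○○●●>○○○
○○○○●●○○○
○○○○○○○○○
○○○○○○○○○
○○○○○○○○○
k=10  ○○○○○○○○○
○○○○○○○○○
○○○○○○○○○
○○○●●^○○○
○○○●●○○○○
○○○○●●○○○
○○○○○○○○○
○○○○○○○○○
○○○○○○○○○
k=11  ○○○○○○○○○
○○○○○○○○○
○○○○○○○○○
○○○●●●>○○
○○○●●○○○○
○○○○●●○○○
○○○○○○○○○
○○○○○○○○○
○○○○○○○○○
k=12  ○○○○○○○○○
○○○○○○○○○
○○○○○○○○○
○○○●●●●○○
○○○●●○v○○
○○○○●●○○○
○○○○○○○○○
○○○○○○○○○
○○○○○○○○○
k=13  ○○○○○○○○○
○○○○○○○○○
○○○○○○○○○
○○○●●●●○○
○○○●●<●○○
○○○○●●○○○
○○○○○○○○○
○○○○○○○○○
○○○○○○○○○
k=14  ○○○○○○○○○
○○○○○○○○○
○○○○○○○○○
○○○●●^●○○
○○○●●●●○○
○○○○●●○○○
○○○○○○○○○
○○○○○○○○○
○○○○○○○○○
k=15  ○○○○○○○○○
○○○○○○○○○
○○○○○○○○○
○○○●<○●○○
○○○●●●●○○
○○○○●●○○○
○○○○○○○○○
○○○○○○○○○
○○○○○○○○○
k=16  ○○○○○○○○○
○○○○○○○○○
○○○○○○○○○
○○○●○○●○○
○○○●v●●○○
○○○○●●○○○
○○○○○○○○○
○○○○○○○○○
○○○○○○○○○
k=17  ○○○○○○○○○
○○○○○○○○○
○○○○○○○○○
○○○●○○●○○
○○○●○>●○○
○○○○●●○○○
○○○○○○○○○
○○○○○○○○○
○○○○○○○○○
k=18  ○○○○○○○○○
○○○○○○○○○
○○○○○○○○○
○○○●○^●○○
○○○●○○●○○
○○○○●●○○○
○○○○○○○○○
○○○○○○○○○
○○○○○○○○○
k=19  ○○○○○○○○○
○○○○○○○○○
○○○○○○○○○
○○○●○●>○○
○○○●○○●○○
○○○○●●○○○
○○○○○○○○○
○○○○○○○○○
○○○○○○○○○
k=20  ○○○○○○○○○
○○○○○○○○○
○○○○○○^○○
○○○●○●○○○
○○○●○○●○○
○○○○●●○○○
○○○○○○○○○
○○○○○○○○○
○○○○○○○○○
k=21  ○○○○○○○○○
○○○○○○○○○
○○○○○○●>○
○○○●○●○○○
○○○●○○●○○
○○○○●●○○○
○○○○○○○○○
○○○○○○○○○
○○○○○○○○○
k=22  ○○○○○○○○○
○○○○○○○○○
○○○○○○●●○
○○○●○●○v○
○○○●○○●○○
○○○○●●○○○
○○○○○○○○○
○○○○○○○○○
○○○○○○○○○
k=23  ○○○○○○○○○
○○○○○○○○○
○○○○○○●●○
○○○●○●<●○
○○○●○○●○○
○○○○●●○○○
○○○○○○○○○
○○○○○○○○○
○○○○○○○○○
k=24  ○○○○○○○○○
○○○○○○○○○
○○○○○○^●○
○○○●○●●●○
○○○●○○●○○
○○○○●●○○○
○○○○○○○○○
○○○○○○○○○
○○○○○○○○○
k=25  ○○○○○○○○○
○○○○○○○○○
○○○○○<○●○
○○○●○●●●○
○○○●○○●○○
○○○○●●○○○
○○○○○○○○○
○○○○○○○○○
○○○○○○○○○
k=26  ○○○○○○○○○
○○○○○^○○○
○○○○○●○●○
○○○●○●●●○
○○○●○○●○○
○○○○●●○○○
○○○○○○○○○
○○○○○○○○○
○○○○○○○○○
k=27  ○○○○○○○○○
○○○○○●>○○
○○○○○●○●○
○○○●○●●●○
○○○●○○●○○
○○○○●●○○○
○○○○○○○○○
○○○○○○○○○
○○○○○○○○○
k=28  ○○○○○○○○○
○○○○○●●○○
○○○○○●v●○
○○○●○●●●○
○○○●○○●○○
○○○○●●○○○
○○○○○○○○○
○○○○○○○○○
○○○○○○○○○
k=29  ○○○○○○○○○
○○○○○●●○○
○○○○○<●●○
○○○●○●●●○
○○○●○○●○○
○○○○●●○○○
○○○○○○○○○
○○○○○○○○○
○○○○○○○○○
k=30  ○○○○○○○○○
○○○○○●●○○
○○○○○○●●○
○○○●○v●●○
○○○●○○●○○
○○○○●●○○○
○○○○○○○○○
○○○○○○○○○
○○○○○○○○○
k=31  ○○○○○○○○○
○○○○○●●○○
○○○○○○●●○
○○○●○○>●○
○○○●○○●○○
○○○○●●○○○
○○○○○○○○○
○○○○○○○○○
○○○○○○○○○
k=32  ○○○○○○○○○
○○○○○●●○○
○○○○○○^●○
○○○●○○○●○
○○○●○○●○○
○○○○●●○○○
○○○○○○○○○
○○○○○○○○○
○○○○○○○○○

2,6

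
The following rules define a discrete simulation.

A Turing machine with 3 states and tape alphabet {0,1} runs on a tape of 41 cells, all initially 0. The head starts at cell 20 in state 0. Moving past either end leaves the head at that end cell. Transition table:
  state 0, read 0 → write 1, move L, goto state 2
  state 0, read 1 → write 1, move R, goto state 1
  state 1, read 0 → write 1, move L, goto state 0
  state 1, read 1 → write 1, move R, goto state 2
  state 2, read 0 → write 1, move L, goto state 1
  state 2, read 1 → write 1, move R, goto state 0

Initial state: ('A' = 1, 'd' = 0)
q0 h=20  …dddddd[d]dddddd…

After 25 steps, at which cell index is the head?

step 0: q0 h=20  …dddddd[d]dddddd…
step 1: q2 h=19  …dddddd[d]Addddd…
step 2: q1 h=18  …dddddd[d]AAdddd…
step 3: q0 h=17  …dddddd[d]AAAddd…
step 4: q2 h=16  …dddddd[d]AAAAdd…
step 5: q1 h=15  …dddddd[d]AAAAAd…
step 6: q0 h=14  …dddddd[d]AAAAAA…
step 7: q2 h=13  …dddddd[d]AAAAAA…
step 8: q1 h=12  …dddddd[d]AAAAAA…
step 9: q0 h=11  …dddddd[d]AAAAAA…
step 10: q2 h=10  …dddddd[d]AAAAAA…
step 11: q1 h= 9  …dddddd[d]AAAAAA…
step 12: q0 h= 8  …dddddd[d]AAAAAA…
step 13: q2 h= 7  …dddddd[d]AAAAAA…
step 14: q1 h= 6  |dddddd[d]AAAAAA…
step 15: q0 h= 5  |ddddd[d]AAAAAA…
step 16: q2 h= 4  |dddd[d]AAAAAA…
step 17: q1 h= 3  |ddd[d]AAAAAA…
step 18: q0 h= 2  |dd[d]AAAAAA…
step 19: q2 h= 1  |d[d]AAAAAA…
step 20: q1 h= 0  |[d]AAAAAA…
step 21: q0 h= 0  |[A]AAAAAA…
step 22: q1 h= 1  |A[A]AAAAAA…
step 23: q2 h= 2  |AA[A]AAAAAA…
step 24: q0 h= 3  |AAA[A]AAAAAA…
step 25: q1 h= 4  |AAAA[A]AAAAAA…

4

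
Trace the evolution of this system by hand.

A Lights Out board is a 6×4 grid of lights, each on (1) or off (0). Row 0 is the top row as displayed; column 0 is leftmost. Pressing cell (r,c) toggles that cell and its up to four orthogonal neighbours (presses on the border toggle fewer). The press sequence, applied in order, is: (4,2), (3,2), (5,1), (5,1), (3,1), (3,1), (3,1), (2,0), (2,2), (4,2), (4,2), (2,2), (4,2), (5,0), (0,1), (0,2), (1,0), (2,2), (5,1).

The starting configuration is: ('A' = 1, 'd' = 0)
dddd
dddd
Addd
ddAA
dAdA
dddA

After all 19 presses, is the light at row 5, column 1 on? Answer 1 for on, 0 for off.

0

0) dddd
dddd
Addd
ddAA
dAdA
dddA
1) dddd
dddd
Addd
dddA
ddAd
ddAA
2) dddd
dddd
AdAd
dAAd
dddd
ddAA
3) dddd
dddd
AdAd
dAAd
dAdd
AAdA
4) dddd
dddd
AdAd
dAAd
dddd
ddAA
5) dddd
dddd
AAAd
Addd
dAdd
ddAA
6) dddd
dddd
AdAd
dAAd
dddd
ddAA
7) dddd
dddd
AAAd
Addd
dAdd
ddAA
8) dddd
Addd
ddAd
dddd
dAdd
ddAA
9) dddd
AdAd
dAdA
ddAd
dAdd
ddAA
10) dddd
AdAd
dAdA
dddd
ddAA
dddA
11) dddd
AdAd
dAdA
ddAd
dAdd
ddAA
12) dddd
Addd
ddAd
dddd
dAdd
ddAA
13) dddd
Addd
ddAd
ddAd
ddAA
dddA
14) dddd
Addd
ddAd
ddAd
AdAA
AAdA
15) AAAd
AAdd
ddAd
ddAd
AdAA
AAdA
16) AddA
AAAd
ddAd
ddAd
AdAA
AAdA
17) dddA
ddAd
AdAd
ddAd
AdAA
AAdA
18) dddA
dddd
AAdA
dddd
AdAA
AAdA
19) dddA
dddd
AAdA
dddd
AAAA
ddAA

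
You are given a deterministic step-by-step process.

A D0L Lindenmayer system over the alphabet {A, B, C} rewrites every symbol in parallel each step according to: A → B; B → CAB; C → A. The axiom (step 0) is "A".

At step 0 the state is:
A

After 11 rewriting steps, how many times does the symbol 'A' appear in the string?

step 0: A
step 1: B
step 2: CAB
step 3: ABCAB
step 4: BCABABCAB
step 5: CABABCABBCABABCAB
step 6: ABCABBCABABCABCABABCABBCABABCAB
step 7: BCABABCABCABABCABBCABABCABABCABBCABABCABCABABCABBCABABCAB
step 8: CABABCABBCABABCABABCABBCABABCABCABABCABBCABABCABBCABABCABCABABCABBCABABCABABCABBCABABCABCABABCABBCABABCAB
step 9: ABCABBCABABCABCABABCABBCABABCABBCABABCABCABABCABBCABABCABA…BBCABABCABCABABCABBCABABCABABCABBCABABCABCABABCABBCABABCAB  (len 193)
step 10: BCABABCABCABABCABBCABABCABABCABBCABABCABCABABCABBCABABCABC…BBCABABCABCABABCABBCABABCABABCABBCABABCABCABABCABBCABABCAB  (len 355)
step 11: CABABCABBCABABCABABCABBCABABCABCABABCABBCABABCABBCABABCABC…BBCABABCABCABABCABBCABABCABABCABBCABABCABCABABCABBCABABCAB  (len 653)

230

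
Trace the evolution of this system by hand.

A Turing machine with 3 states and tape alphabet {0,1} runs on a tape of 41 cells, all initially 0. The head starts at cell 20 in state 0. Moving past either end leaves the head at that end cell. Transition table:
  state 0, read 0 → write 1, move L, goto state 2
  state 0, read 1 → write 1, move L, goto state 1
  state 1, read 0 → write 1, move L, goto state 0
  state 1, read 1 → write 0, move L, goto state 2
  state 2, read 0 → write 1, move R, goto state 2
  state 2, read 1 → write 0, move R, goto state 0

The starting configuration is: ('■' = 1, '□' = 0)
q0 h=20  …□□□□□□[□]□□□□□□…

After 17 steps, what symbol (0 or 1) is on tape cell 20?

1

[0] q0 h=20  …□□□□□□[□]□□□□□□…
[1] q2 h=19  …□□□□□□[□]■□□□□□…
[2] q2 h=20  …□□□□□■[■]□□□□□□…
[3] q0 h=21  …□□□□■□[□]□□□□□□…
[4] q2 h=20  …□□□□□■[□]■□□□□□…
[5] q2 h=21  …□□□□■■[■]□□□□□□…
[6] q0 h=22  …□□□■■□[□]□□□□□□…
[7] q2 h=21  …□□□□■■[□]■□□□□□…
[8] q2 h=22  …□□□■■■[■]□□□□□□…
[9] q0 h=23  …□□■■■□[□]□□□□□□…
[10] q2 h=22  …□□□■■■[□]■□□□□□…
[11] q2 h=23  …□□■■■■[■]□□□□□□…
[12] q0 h=24  …□■■■■□[□]□□□□□□…
[13] q2 h=23  …□□■■■■[□]■□□□□□…
[14] q2 h=24  …□■■■■■[■]□□□□□□…
[15] q0 h=25  …■■■■■□[□]□□□□□□…
[16] q2 h=24  …□■■■■■[□]■□□□□□…
[17] q2 h=25  …■■■■■■[■]□□□□□□…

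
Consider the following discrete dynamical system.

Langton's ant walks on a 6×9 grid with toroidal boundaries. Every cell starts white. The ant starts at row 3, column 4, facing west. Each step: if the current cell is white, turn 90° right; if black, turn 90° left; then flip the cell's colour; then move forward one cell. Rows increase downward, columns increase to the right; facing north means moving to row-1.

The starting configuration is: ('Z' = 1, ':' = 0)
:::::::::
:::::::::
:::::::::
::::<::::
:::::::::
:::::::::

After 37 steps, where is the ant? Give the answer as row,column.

4,8

step 0: :::::::::
:::::::::
:::::::::
::::<::::
:::::::::
:::::::::
step 1: :::::::::
:::::::::
::::^::::
::::Z::::
:::::::::
:::::::::
step 2: :::::::::
:::::::::
::::Z>:::
::::Z::::
:::::::::
:::::::::
step 3: :::::::::
:::::::::
::::ZZ:::
::::Zv:::
:::::::::
:::::::::
step 4: :::::::::
:::::::::
::::ZZ:::
::::<Z:::
:::::::::
:::::::::
step 5: :::::::::
:::::::::
::::ZZ:::
:::::Z:::
::::v::::
:::::::::
step 6: :::::::::
:::::::::
::::ZZ:::
:::::Z:::
:::<Z::::
:::::::::
step 7: :::::::::
:::::::::
::::ZZ:::
:::^:Z:::
:::ZZ::::
:::::::::
step 8: :::::::::
:::::::::
::::ZZ:::
:::Z>Z:::
:::ZZ::::
:::::::::
step 9: :::::::::
:::::::::
::::ZZ:::
:::ZZZ:::
:::Zv::::
:::::::::
step 10: :::::::::
:::::::::
::::ZZ:::
:::ZZZ:::
:::Z:>:::
:::::::::
step 11: :::::::::
:::::::::
::::ZZ:::
:::ZZZ:::
:::Z:Z:::
:::::v:::
step 12: :::::::::
:::::::::
::::ZZ:::
:::ZZZ:::
:::Z:Z:::
::::<Z:::
step 13: :::::::::
:::::::::
::::ZZ:::
:::ZZZ:::
:::Z^Z:::
::::ZZ:::
step 14: :::::::::
:::::::::
::::ZZ:::
:::ZZZ:::
:::ZZ>:::
::::ZZ:::
step 15: :::::::::
:::::::::
::::ZZ:::
:::ZZ^:::
:::ZZ::::
::::ZZ:::
step 16: :::::::::
:::::::::
::::ZZ:::
:::Z<::::
:::ZZ::::
::::ZZ:::
step 17: :::::::::
:::::::::
::::ZZ:::
:::Z:::::
:::Zv::::
::::ZZ:::
step 18: :::::::::
:::::::::
::::ZZ:::
:::Z:::::
:::Z:>:::
::::ZZ:::
step 19: :::::::::
:::::::::
::::ZZ:::
:::Z:::::
:::Z:Z:::
::::Zv:::
step 20: :::::::::
:::::::::
::::ZZ:::
:::Z:::::
:::Z:Z:::
::::Z:>::
step 21: ::::::v::
:::::::::
::::ZZ:::
:::Z:::::
:::Z:Z:::
::::Z:Z::
step 22: :::::<Z::
:::::::::
::::ZZ:::
:::Z:::::
:::Z:Z:::
::::Z:Z::
step 23: :::::ZZ::
:::::::::
::::ZZ:::
:::Z:::::
:::Z:Z:::
::::Z^Z::
step 24: :::::ZZ::
:::::::::
::::ZZ:::
:::Z:::::
:::Z:Z:::
::::ZZ>::
step 25: :::::ZZ::
:::::::::
::::ZZ:::
:::Z:::::
:::Z:Z^::
::::ZZ:::
step 26: :::::ZZ::
:::::::::
::::ZZ:::
:::Z:::::
:::Z:ZZ>:
::::ZZ:::
step 27: :::::ZZ::
:::::::::
::::ZZ:::
:::Z:::::
:::Z:ZZZ:
::::ZZ:v:
step 28: :::::ZZ::
:::::::::
::::ZZ:::
:::Z:::::
:::Z:ZZZ:
::::ZZ<Z:
step 29: :::::ZZ::
:::::::::
::::ZZ:::
:::Z:::::
:::Z:Z^Z:
::::ZZZZ:
step 30: :::::ZZ::
:::::::::
::::ZZ:::
:::Z:::::
:::Z:<:Z:
::::ZZZZ:
step 31: :::::ZZ::
:::::::::
::::ZZ:::
:::Z:::::
:::Z:::Z:
::::ZvZZ:
step 32: :::::ZZ::
:::::::::
::::ZZ:::
:::Z:::::
:::Z:::Z:
::::Z:>Z:
step 33: :::::ZZ::
:::::::::
::::ZZ:::
:::Z:::::
:::Z::^Z:
::::Z::Z:
step 34: :::::ZZ::
:::::::::
::::ZZ:::
:::Z:::::
:::Z::Z>:
::::Z::Z:
step 35: :::::ZZ::
:::::::::
::::ZZ:::
:::Z:::^:
:::Z::Z::
::::Z::Z:
step 36: :::::ZZ::
:::::::::
::::ZZ:::
:::Z:::Z>
:::Z::Z::
::::Z::Z:
step 37: :::::ZZ::
:::::::::
::::ZZ:::
:::Z:::ZZ
:::Z::Z:v
::::Z::Z:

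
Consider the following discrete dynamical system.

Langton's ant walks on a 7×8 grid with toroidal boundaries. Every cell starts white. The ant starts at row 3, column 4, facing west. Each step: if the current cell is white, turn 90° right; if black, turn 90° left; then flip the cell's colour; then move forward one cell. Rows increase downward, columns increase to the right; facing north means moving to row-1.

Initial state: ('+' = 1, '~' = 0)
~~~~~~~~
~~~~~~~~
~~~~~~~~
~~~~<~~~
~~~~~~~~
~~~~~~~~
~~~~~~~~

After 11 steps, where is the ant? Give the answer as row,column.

[0] ~~~~~~~~
~~~~~~~~
~~~~~~~~
~~~~<~~~
~~~~~~~~
~~~~~~~~
~~~~~~~~
[1] ~~~~~~~~
~~~~~~~~
~~~~^~~~
~~~~+~~~
~~~~~~~~
~~~~~~~~
~~~~~~~~
[2] ~~~~~~~~
~~~~~~~~
~~~~+>~~
~~~~+~~~
~~~~~~~~
~~~~~~~~
~~~~~~~~
[3] ~~~~~~~~
~~~~~~~~
~~~~++~~
~~~~+v~~
~~~~~~~~
~~~~~~~~
~~~~~~~~
[4] ~~~~~~~~
~~~~~~~~
~~~~++~~
~~~~<+~~
~~~~~~~~
~~~~~~~~
~~~~~~~~
[5] ~~~~~~~~
~~~~~~~~
~~~~++~~
~~~~~+~~
~~~~v~~~
~~~~~~~~
~~~~~~~~
[6] ~~~~~~~~
~~~~~~~~
~~~~++~~
~~~~~+~~
~~~<+~~~
~~~~~~~~
~~~~~~~~
[7] ~~~~~~~~
~~~~~~~~
~~~~++~~
~~~^~+~~
~~~++~~~
~~~~~~~~
~~~~~~~~
[8] ~~~~~~~~
~~~~~~~~
~~~~++~~
~~~+>+~~
~~~++~~~
~~~~~~~~
~~~~~~~~
[9] ~~~~~~~~
~~~~~~~~
~~~~++~~
~~~+++~~
~~~+v~~~
~~~~~~~~
~~~~~~~~
[10] ~~~~~~~~
~~~~~~~~
~~~~++~~
~~~+++~~
~~~+~>~~
~~~~~~~~
~~~~~~~~
[11] ~~~~~~~~
~~~~~~~~
~~~~++~~
~~~+++~~
~~~+~+~~
~~~~~v~~
~~~~~~~~

5,5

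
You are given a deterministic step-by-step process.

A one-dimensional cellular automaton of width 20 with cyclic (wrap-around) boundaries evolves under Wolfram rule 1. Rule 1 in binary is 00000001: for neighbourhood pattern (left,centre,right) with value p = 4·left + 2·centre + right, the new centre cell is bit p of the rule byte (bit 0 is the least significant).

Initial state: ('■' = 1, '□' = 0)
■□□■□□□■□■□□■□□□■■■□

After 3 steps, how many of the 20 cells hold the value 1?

2

0) ■□□■□□□■□■□□■□□□■■■□
1) □□□□□■□□□□□□□□■□□□□□
2) ■■■■□□□■■■■■■□□□■■■■
3) □□□□□■□□□□□□□□■□□□□□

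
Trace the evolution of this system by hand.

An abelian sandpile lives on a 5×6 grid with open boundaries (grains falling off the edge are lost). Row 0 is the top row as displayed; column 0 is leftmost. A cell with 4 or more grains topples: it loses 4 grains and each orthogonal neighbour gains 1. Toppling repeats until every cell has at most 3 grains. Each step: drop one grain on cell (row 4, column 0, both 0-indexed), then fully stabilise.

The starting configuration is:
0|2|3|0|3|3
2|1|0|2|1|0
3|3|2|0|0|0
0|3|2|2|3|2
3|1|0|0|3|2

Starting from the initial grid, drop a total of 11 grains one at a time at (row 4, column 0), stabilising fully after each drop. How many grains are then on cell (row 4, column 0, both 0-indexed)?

0

step 0: 0|2|3|0|3|3
2|1|0|2|1|0
3|3|2|0|0|0
0|3|2|2|3|2
3|1|0|0|3|2
step 1: 0|2|3|0|3|3
2|1|0|2|1|0
3|3|2|0|0|0
1|3|2|2|3|2
0|2|0|0|3|2
step 2: 0|2|3|0|3|3
2|1|0|2|1|0
3|3|2|0|0|0
1|3|2|2|3|2
1|2|0|0|3|2
step 3: 0|2|3|0|3|3
2|1|0|2|1|0
3|3|2|0|0|0
1|3|2|2|3|2
2|2|0|0|3|2
step 4: 0|2|3|0|3|3
2|1|0|2|1|0
3|3|2|0|0|0
1|3|2|2|3|2
3|2|0|0|3|2
step 5: 0|2|3|0|3|3
2|1|0|2|1|0
3|3|2|0|0|0
2|3|2|2|3|2
0|3|0|0|3|2
step 6: 0|2|3|0|3|3
2|1|0|2|1|0
3|3|2|0|0|0
2|3|2|2|3|2
1|3|0|0|3|2
step 7: 0|2|3|0|3|3
2|1|0|2|1|0
3|3|2|0|0|0
2|3|2|2|3|2
2|3|0|0|3|2
step 8: 0|2|3|0|3|3
2|1|0|2|1|0
3|3|2|0|0|0
2|3|2|2|3|2
3|3|0|0|3|2
step 9: 0|2|3|0|3|3
3|2|0|2|1|0
1|1|3|0|0|0
1|2|3|2|3|2
2|1|1|0|3|2
step 10: 0|2|3|0|3|3
3|2|0|2|1|0
1|1|3|0|0|0
1|2|3|2|3|2
3|1|1|0|3|2
step 11: 0|2|3|0|3|3
3|2|0|2|1|0
1|1|3|0|0|0
2|2|3|2|3|2
0|2|1|0|3|2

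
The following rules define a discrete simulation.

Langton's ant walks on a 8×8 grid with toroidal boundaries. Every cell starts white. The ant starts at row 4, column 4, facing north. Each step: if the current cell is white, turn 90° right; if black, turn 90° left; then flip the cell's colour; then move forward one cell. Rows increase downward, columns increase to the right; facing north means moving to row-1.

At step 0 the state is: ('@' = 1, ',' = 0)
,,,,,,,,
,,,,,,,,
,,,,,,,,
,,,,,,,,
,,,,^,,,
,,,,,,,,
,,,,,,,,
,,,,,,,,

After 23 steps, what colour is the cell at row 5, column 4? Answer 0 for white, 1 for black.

t=0: ,,,,,,,,
,,,,,,,,
,,,,,,,,
,,,,,,,,
,,,,^,,,
,,,,,,,,
,,,,,,,,
,,,,,,,,
t=1: ,,,,,,,,
,,,,,,,,
,,,,,,,,
,,,,,,,,
,,,,@>,,
,,,,,,,,
,,,,,,,,
,,,,,,,,
t=2: ,,,,,,,,
,,,,,,,,
,,,,,,,,
,,,,,,,,
,,,,@@,,
,,,,,v,,
,,,,,,,,
,,,,,,,,
t=3: ,,,,,,,,
,,,,,,,,
,,,,,,,,
,,,,,,,,
,,,,@@,,
,,,,<@,,
,,,,,,,,
,,,,,,,,
t=4: ,,,,,,,,
,,,,,,,,
,,,,,,,,
,,,,,,,,
,,,,^@,,
,,,,@@,,
,,,,,,,,
,,,,,,,,
t=5: ,,,,,,,,
,,,,,,,,
,,,,,,,,
,,,,,,,,
,,,<,@,,
,,,,@@,,
,,,,,,,,
,,,,,,,,
t=6: ,,,,,,,,
,,,,,,,,
,,,,,,,,
,,,^,,,,
,,,@,@,,
,,,,@@,,
,,,,,,,,
,,,,,,,,
t=7: ,,,,,,,,
,,,,,,,,
,,,,,,,,
,,,@>,,,
,,,@,@,,
,,,,@@,,
,,,,,,,,
,,,,,,,,
t=8: ,,,,,,,,
,,,,,,,,
,,,,,,,,
,,,@@,,,
,,,@v@,,
,,,,@@,,
,,,,,,,,
,,,,,,,,
t=9: ,,,,,,,,
,,,,,,,,
,,,,,,,,
,,,@@,,,
,,,<@@,,
,,,,@@,,
,,,,,,,,
,,,,,,,,
t=10: ,,,,,,,,
,,,,,,,,
,,,,,,,,
,,,@@,,,
,,,,@@,,
,,,v@@,,
,,,,,,,,
,,,,,,,,
t=11: ,,,,,,,,
,,,,,,,,
,,,,,,,,
,,,@@,,,
,,,,@@,,
,,<@@@,,
,,,,,,,,
,,,,,,,,
t=12: ,,,,,,,,
,,,,,,,,
,,,,,,,,
,,,@@,,,
,,^,@@,,
,,@@@@,,
,,,,,,,,
,,,,,,,,
t=13: ,,,,,,,,
,,,,,,,,
,,,,,,,,
,,,@@,,,
,,@>@@,,
,,@@@@,,
,,,,,,,,
,,,,,,,,
t=14: ,,,,,,,,
,,,,,,,,
,,,,,,,,
,,,@@,,,
,,@@@@,,
,,@v@@,,
,,,,,,,,
,,,,,,,,
t=15: ,,,,,,,,
,,,,,,,,
,,,,,,,,
,,,@@,,,
,,@@@@,,
,,@,>@,,
,,,,,,,,
,,,,,,,,
t=16: ,,,,,,,,
,,,,,,,,
,,,,,,,,
,,,@@,,,
,,@@^@,,
,,@,,@,,
,,,,,,,,
,,,,,,,,
t=17: ,,,,,,,,
,,,,,,,,
,,,,,,,,
,,,@@,,,
,,@<,@,,
,,@,,@,,
,,,,,,,,
,,,,,,,,
t=18: ,,,,,,,,
,,,,,,,,
,,,,,,,,
,,,@@,,,
,,@,,@,,
,,@v,@,,
,,,,,,,,
,,,,,,,,
t=19: ,,,,,,,,
,,,,,,,,
,,,,,,,,
,,,@@,,,
,,@,,@,,
,,<@,@,,
,,,,,,,,
,,,,,,,,
t=20: ,,,,,,,,
,,,,,,,,
,,,,,,,,
,,,@@,,,
,,@,,@,,
,,,@,@,,
,,v,,,,,
,,,,,,,,
t=21: ,,,,,,,,
,,,,,,,,
,,,,,,,,
,,,@@,,,
,,@,,@,,
,,,@,@,,
,<@,,,,,
,,,,,,,,
t=22: ,,,,,,,,
,,,,,,,,
,,,,,,,,
,,,@@,,,
,,@,,@,,
,^,@,@,,
,@@,,,,,
,,,,,,,,
t=23: ,,,,,,,,
,,,,,,,,
,,,,,,,,
,,,@@,,,
,,@,,@,,
,@>@,@,,
,@@,,,,,
,,,,,,,,

0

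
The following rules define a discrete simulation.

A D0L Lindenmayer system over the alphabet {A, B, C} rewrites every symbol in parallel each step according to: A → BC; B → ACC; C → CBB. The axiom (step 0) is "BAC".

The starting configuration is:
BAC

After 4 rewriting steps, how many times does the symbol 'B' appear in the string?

73

gen 0: BAC
gen 1: ACCBCCBB
gen 2: BCCBBCBBACCCBBCBBACCACC
gen 3: ACCCBBCBBACCACCCBBACCACCBCCBBCBBCBBACCACCCBBACCACCBCCBBCBBBCCBBCBB
gen 4: BCCBBCBBCBBACCACCCBBACCACCBCCBBCBBBCCBBCBBCBBACCACCBCCBBCB…BBBCCBBCBBACCCBBCBBACCACCCBBACCACCACCCBBCBBACCACCCBBACCACC  (len 189)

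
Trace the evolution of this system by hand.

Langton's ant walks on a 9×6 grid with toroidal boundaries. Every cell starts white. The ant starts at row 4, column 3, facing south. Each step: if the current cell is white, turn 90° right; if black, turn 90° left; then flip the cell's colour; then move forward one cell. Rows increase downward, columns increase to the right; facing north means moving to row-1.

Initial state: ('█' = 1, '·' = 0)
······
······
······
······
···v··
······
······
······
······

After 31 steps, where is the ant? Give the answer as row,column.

gen 0: ······
······
······
······
···v··
······
······
······
······
gen 1: ······
······
······
······
··<█··
······
······
······
······
gen 2: ······
······
······
··^···
··██··
······
······
······
······
gen 3: ······
······
······
··█>··
··██··
······
······
······
······
gen 4: ······
······
······
··██··
··█v··
······
······
······
······
gen 5: ······
······
······
··██··
··█·>·
······
······
······
······
gen 6: ······
······
······
··██··
··█·█·
····v·
······
······
······
gen 7: ······
······
······
··██··
··█·█·
···<█·
······
······
······
gen 8: ······
······
······
··██··
··█^█·
···██·
······
······
······
gen 9: ······
······
······
··██··
··██>·
···██·
······
······
······
gen 10: ······
······
······
··██^·
··██··
···██·
······
······
······
gen 11: ······
······
······
··███>
··██··
···██·
······
······
······
gen 12: ······
······
······
··████
··██·v
···██·
······
······
······
gen 13: ······
······
······
··████
··██<█
···██·
······
······
······
gen 14: ······
······
······
··██^█
··████
···██·
······
······
······
gen 15: ······
······
······
··█<·█
··████
···██·
······
······
······
gen 16: ······
······
······
··█··█
··█v██
···██·
······
······
······
gen 17: ······
······
······
··█··█
··█·>█
···██·
······
······
······
gen 18: ······
······
······
··█·^█
··█··█
···██·
······
······
······
gen 19: ······
······
······
··█·█>
··█··█
···██·
······
······
······
gen 20: ······
······
·····^
··█·█·
··█··█
···██·
······
······
······
gen 21: ······
······
>····█
··█·█·
··█··█
···██·
······
······
······
gen 22: ······
······
█····█
v·█·█·
··█··█
···██·
······
······
······
gen 23: ······
······
█····█
█·█·█<
··█··█
···██·
······
······
······
gen 24: ······
······
█····^
█·█·██
··█··█
···██·
······
······
······
gen 25: ······
······
█···<·
█·█·██
··█··█
···██·
······
······
······
gen 26: ······
····^·
█···█·
█·█·██
··█··█
···██·
······
······
······
gen 27: ······
····█>
█···█·
█·█·██
··█··█
···██·
······
······
······
gen 28: ······
····██
█···█v
█·█·██
··█··█
···██·
······
······
······
gen 29: ······
····██
█···<█
█·█·██
··█··█
···██·
······
······
······
gen 30: ······
····██
█····█
█·█·v█
··█··█
···██·
······
······
······
gen 31: ······
····██
█····█
█·█··>
··█··█
···██·
······
······
······

3,5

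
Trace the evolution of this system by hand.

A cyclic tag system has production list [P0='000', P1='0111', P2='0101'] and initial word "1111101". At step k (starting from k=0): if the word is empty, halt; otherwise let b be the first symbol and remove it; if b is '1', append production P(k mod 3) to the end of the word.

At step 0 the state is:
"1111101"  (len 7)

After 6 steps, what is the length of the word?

0) "1111101"  (len 7)
1) "111101000"  (len 9)
2) "111010000111"  (len 12)
3) "110100001110101"  (len 15)
4) "10100001110101000"  (len 17)
5) "01000011101010000111"  (len 20)
6) "1000011101010000111"  (len 19)

19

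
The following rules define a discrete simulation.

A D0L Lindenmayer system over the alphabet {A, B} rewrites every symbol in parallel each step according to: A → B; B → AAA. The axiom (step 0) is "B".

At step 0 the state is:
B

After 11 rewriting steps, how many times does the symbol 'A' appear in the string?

t=0: B
t=1: AAA
t=2: BBB
t=3: AAAAAAAAA
t=4: BBBBBBBBB
t=5: AAAAAAAAAAAAAAAAAAAAAAAAAAA
t=6: BBBBBBBBBBBBBBBBBBBBBBBBBBB
t=7: AAAAAAAAAAAAAAAAAAAAAAAAAAAAAAAAAAAAAAAAAAAAAAAAAAAAAAAAAAAAAAAAAAAAAAAAAAAAAAAAA
t=8: BBBBBBBBBBBBBBBBBBBBBBBBBBBBBBBBBBBBBBBBBBBBBBBBBBBBBBBBBBBBBBBBBBBBBBBBBBBBBBBBB
t=9: AAAAAAAAAAAAAAAAAAAAAAAAAAAAAAAAAAAAAAAAAAAAAAAAAAAAAAAAAA…AAAAAAAAAAAAAAAAAAAAAAAAAAAAAAAAAAAAAAAAAAAAAAAAAAAAAAAAAA  (len 243)
t=10: BBBBBBBBBBBBBBBBBBBBBBBBBBBBBBBBBBBBBBBBBBBBBBBBBBBBBBBBBB…BBBBBBBBBBBBBBBBBBBBBBBBBBBBBBBBBBBBBBBBBBBBBBBBBBBBBBBBBB  (len 243)
t=11: AAAAAAAAAAAAAAAAAAAAAAAAAAAAAAAAAAAAAAAAAAAAAAAAAAAAAAAAAA…AAAAAAAAAAAAAAAAAAAAAAAAAAAAAAAAAAAAAAAAAAAAAAAAAAAAAAAAAA  (len 729)

729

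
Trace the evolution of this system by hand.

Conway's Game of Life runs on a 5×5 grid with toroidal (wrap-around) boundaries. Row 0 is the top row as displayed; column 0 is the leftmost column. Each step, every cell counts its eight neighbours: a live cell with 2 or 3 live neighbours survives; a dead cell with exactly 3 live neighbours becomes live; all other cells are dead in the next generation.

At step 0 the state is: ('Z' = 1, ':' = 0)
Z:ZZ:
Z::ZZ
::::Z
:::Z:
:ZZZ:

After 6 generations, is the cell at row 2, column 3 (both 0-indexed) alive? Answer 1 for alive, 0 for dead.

t=0: Z:ZZ:
Z::ZZ
::::Z
:::Z:
:ZZZ:
t=1: Z::::
ZZZ::
Z::::
:::ZZ
:Z:::
t=2: Z:Z::
Z:::Z
Z:ZZ:
Z:::Z
Z:::Z
t=3: :::Z:
Z:Z::
:::Z:
:::::
:::Z:
t=4: ::ZZZ
::ZZZ
:::::
:::::
:::::
t=5: ::Z:Z
::Z:Z
:::Z:
:::::
:::Z:
t=6: ::Z:Z
::Z:Z
:::Z:
:::::
:::Z:

1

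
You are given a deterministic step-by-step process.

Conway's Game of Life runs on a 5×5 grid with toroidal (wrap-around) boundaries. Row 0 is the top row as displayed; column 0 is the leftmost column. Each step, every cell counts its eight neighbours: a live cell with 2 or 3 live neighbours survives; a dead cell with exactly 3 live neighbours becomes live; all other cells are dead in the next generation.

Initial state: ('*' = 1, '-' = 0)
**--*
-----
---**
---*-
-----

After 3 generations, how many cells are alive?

1

gen 0: **--*
-----
---**
---*-
-----
gen 1: *----
---*-
---**
---**
*---*
gen 2: *----
---*-
--*--
-----
*--*-
gen 3: -----
-----
-----
-----
----*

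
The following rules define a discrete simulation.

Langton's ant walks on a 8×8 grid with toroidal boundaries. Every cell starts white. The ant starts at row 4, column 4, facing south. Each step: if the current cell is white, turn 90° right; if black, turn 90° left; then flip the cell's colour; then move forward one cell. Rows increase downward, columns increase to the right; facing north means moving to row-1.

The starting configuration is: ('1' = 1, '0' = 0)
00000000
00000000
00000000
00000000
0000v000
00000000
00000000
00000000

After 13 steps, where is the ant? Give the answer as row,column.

step 0: 00000000
00000000
00000000
00000000
0000v000
00000000
00000000
00000000
step 1: 00000000
00000000
00000000
00000000
000<1000
00000000
00000000
00000000
step 2: 00000000
00000000
00000000
000^0000
00011000
00000000
00000000
00000000
step 3: 00000000
00000000
00000000
0001>000
00011000
00000000
00000000
00000000
step 4: 00000000
00000000
00000000
00011000
0001v000
00000000
00000000
00000000
step 5: 00000000
00000000
00000000
00011000
00010>00
00000000
00000000
00000000
step 6: 00000000
00000000
00000000
00011000
00010100
00000v00
00000000
00000000
step 7: 00000000
00000000
00000000
00011000
00010100
0000<100
00000000
00000000
step 8: 00000000
00000000
00000000
00011000
0001^100
00001100
00000000
00000000
step 9: 00000000
00000000
00000000
00011000
00011>00
00001100
00000000
00000000
step 10: 00000000
00000000
00000000
00011^00
00011000
00001100
00000000
00000000
step 11: 00000000
00000000
00000000
000111>0
00011000
00001100
00000000
00000000
step 12: 00000000
00000000
00000000
00011110
000110v0
00001100
00000000
00000000
step 13: 00000000
00000000
00000000
00011110
00011<10
00001100
00000000
00000000

4,5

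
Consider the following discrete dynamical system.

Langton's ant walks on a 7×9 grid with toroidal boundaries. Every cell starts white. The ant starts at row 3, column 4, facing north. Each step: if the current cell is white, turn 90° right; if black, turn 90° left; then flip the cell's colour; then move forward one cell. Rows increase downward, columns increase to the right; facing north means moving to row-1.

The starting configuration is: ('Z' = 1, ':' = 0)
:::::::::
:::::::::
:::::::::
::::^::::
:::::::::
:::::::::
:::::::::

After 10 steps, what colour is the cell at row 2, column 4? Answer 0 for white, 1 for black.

1

0) :::::::::
:::::::::
:::::::::
::::^::::
:::::::::
:::::::::
:::::::::
1) :::::::::
:::::::::
:::::::::
::::Z>:::
:::::::::
:::::::::
:::::::::
2) :::::::::
:::::::::
:::::::::
::::ZZ:::
:::::v:::
:::::::::
:::::::::
3) :::::::::
:::::::::
:::::::::
::::ZZ:::
::::<Z:::
:::::::::
:::::::::
4) :::::::::
:::::::::
:::::::::
::::^Z:::
::::ZZ:::
:::::::::
:::::::::
5) :::::::::
:::::::::
:::::::::
:::<:Z:::
::::ZZ:::
:::::::::
:::::::::
6) :::::::::
:::::::::
:::^:::::
:::Z:Z:::
::::ZZ:::
:::::::::
:::::::::
7) :::::::::
:::::::::
:::Z>::::
:::Z:Z:::
::::ZZ:::
:::::::::
:::::::::
8) :::::::::
:::::::::
:::ZZ::::
:::ZvZ:::
::::ZZ:::
:::::::::
:::::::::
9) :::::::::
:::::::::
:::ZZ::::
:::<ZZ:::
::::ZZ:::
:::::::::
:::::::::
10) :::::::::
:::::::::
:::ZZ::::
::::ZZ:::
:::vZZ:::
:::::::::
:::::::::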